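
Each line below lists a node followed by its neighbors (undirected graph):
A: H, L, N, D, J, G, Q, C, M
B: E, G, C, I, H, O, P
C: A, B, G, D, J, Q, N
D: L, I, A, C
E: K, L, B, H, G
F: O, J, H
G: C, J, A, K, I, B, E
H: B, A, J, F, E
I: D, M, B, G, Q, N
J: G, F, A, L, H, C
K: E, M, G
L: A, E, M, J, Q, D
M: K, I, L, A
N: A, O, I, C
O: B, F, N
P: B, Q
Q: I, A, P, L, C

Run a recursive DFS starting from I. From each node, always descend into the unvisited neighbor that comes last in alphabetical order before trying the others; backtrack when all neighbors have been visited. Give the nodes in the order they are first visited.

Visit I
I → Q
Q → P
P → B
B → O
O → N
N → C
C → J
J → L
L → M
M → K
K → G
G → E
E → H
H → F
H → A
A → D

I Q P B O N C J L M K G E H F A D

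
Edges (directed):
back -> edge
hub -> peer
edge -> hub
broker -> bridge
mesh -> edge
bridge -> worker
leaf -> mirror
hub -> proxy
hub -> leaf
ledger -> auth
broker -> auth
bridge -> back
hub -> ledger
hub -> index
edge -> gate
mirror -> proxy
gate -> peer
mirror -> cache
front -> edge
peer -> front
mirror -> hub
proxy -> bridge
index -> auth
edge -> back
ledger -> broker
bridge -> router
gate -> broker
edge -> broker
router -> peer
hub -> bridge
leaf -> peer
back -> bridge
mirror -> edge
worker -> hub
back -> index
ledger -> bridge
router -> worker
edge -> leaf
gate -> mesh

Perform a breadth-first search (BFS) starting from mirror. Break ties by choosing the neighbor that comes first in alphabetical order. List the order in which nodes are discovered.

mirror cache edge hub proxy back broker gate leaf bridge index ledger peer auth mesh router worker front

Visit mirror; enqueue cache, edge, hub, proxy → queue [cache, edge, hub, proxy]
Visit cache → queue [edge, hub, proxy]
Visit edge; enqueue back, broker, gate, leaf → queue [hub, proxy, back, broker, gate, leaf]
Visit hub; enqueue bridge, index, ledger, peer → queue [proxy, back, broker, gate, leaf, bridge, index, ledger, peer]
Visit proxy → queue [back, broker, gate, leaf, bridge, index, ledger, peer]
Visit back → queue [broker, gate, leaf, bridge, index, ledger, peer]
Visit broker; enqueue auth → queue [gate, leaf, bridge, index, ledger, peer, auth]
Visit gate; enqueue mesh → queue [leaf, bridge, index, ledger, peer, auth, mesh]
Visit leaf → queue [bridge, index, ledger, peer, auth, mesh]
Visit bridge; enqueue router, worker → queue [index, ledger, peer, auth, mesh, router, worker]
Visit index → queue [ledger, peer, auth, mesh, router, worker]
Visit ledger → queue [peer, auth, mesh, router, worker]
Visit peer; enqueue front → queue [auth, mesh, router, worker, front]
Visit auth → queue [mesh, router, worker, front]
Visit mesh → queue [router, worker, front]
Visit router → queue [worker, front]
Visit worker → queue [front]
Visit front → queue []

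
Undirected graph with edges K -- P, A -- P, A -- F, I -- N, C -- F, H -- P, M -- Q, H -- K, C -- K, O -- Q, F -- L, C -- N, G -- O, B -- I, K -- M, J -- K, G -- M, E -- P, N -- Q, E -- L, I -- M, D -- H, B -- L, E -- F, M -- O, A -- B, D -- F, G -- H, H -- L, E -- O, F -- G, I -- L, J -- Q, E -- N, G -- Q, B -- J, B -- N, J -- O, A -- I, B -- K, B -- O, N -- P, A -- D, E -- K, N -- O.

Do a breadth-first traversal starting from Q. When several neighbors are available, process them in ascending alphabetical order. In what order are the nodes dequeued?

Visit Q; enqueue G, J, M, N, O → queue [G, J, M, N, O]
Visit G; enqueue F, H → queue [J, M, N, O, F, H]
Visit J; enqueue B, K → queue [M, N, O, F, H, B, K]
Visit M; enqueue I → queue [N, O, F, H, B, K, I]
Visit N; enqueue C, E, P → queue [O, F, H, B, K, I, C, E, P]
Visit O → queue [F, H, B, K, I, C, E, P]
Visit F; enqueue A, D, L → queue [H, B, K, I, C, E, P, A, D, L]
Visit H → queue [B, K, I, C, E, P, A, D, L]
Visit B → queue [K, I, C, E, P, A, D, L]
Visit K → queue [I, C, E, P, A, D, L]
Visit I → queue [C, E, P, A, D, L]
Visit C → queue [E, P, A, D, L]
Visit E → queue [P, A, D, L]
Visit P → queue [A, D, L]
Visit A → queue [D, L]
Visit D → queue [L]
Visit L → queue []

Q -> G -> J -> M -> N -> O -> F -> H -> B -> K -> I -> C -> E -> P -> A -> D -> L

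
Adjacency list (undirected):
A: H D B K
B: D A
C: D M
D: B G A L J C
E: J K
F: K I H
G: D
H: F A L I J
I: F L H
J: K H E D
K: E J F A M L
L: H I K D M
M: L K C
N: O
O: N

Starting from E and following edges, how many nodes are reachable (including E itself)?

BFS from E visits: E, J, K, H, D, F, A, M, L, I, B, G, C
Reachable nodes: 13 of 15 total.

13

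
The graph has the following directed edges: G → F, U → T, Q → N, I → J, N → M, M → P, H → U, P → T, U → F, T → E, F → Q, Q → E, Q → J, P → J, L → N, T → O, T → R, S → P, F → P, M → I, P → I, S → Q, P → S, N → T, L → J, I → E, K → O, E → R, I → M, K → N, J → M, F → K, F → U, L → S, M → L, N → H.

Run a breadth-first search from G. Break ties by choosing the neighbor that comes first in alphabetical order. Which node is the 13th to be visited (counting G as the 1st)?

Visit G; enqueue F → queue [F]
Visit F; enqueue K, P, Q, U → queue [K, P, Q, U]
Visit K; enqueue N, O → queue [P, Q, U, N, O]
Visit P; enqueue I, J, S, T → queue [Q, U, N, O, I, J, S, T]
Visit Q; enqueue E → queue [U, N, O, I, J, S, T, E]
Visit U → queue [N, O, I, J, S, T, E]
Visit N; enqueue H, M → queue [O, I, J, S, T, E, H, M]
Visit O → queue [I, J, S, T, E, H, M]
Visit I → queue [J, S, T, E, H, M]
Visit J → queue [S, T, E, H, M]
Visit S → queue [T, E, H, M]
Visit T; enqueue R → queue [E, H, M, R]
Visit E → queue [H, M, R]
Visit H → queue [M, R]
Visit M; enqueue L → queue [R, L]
Visit R → queue [L]
Visit L → queue []

Visit order: G, F, K, P, Q, U, N, O, I, J, S, T, E, H, M, R, L

E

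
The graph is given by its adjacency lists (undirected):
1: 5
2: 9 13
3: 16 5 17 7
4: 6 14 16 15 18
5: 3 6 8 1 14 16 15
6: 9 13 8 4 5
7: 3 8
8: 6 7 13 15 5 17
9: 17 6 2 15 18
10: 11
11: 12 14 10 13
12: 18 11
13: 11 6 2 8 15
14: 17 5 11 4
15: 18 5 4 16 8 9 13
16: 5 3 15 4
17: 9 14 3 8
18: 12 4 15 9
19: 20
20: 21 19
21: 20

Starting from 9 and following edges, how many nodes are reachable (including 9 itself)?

18

BFS from 9 visits: 9, 18, 17, 15, 6, 2, 12, 4, 14, 8, 3, 16, 13, 5, 11, 7, 1, 10
Reachable nodes: 18 of 21 total.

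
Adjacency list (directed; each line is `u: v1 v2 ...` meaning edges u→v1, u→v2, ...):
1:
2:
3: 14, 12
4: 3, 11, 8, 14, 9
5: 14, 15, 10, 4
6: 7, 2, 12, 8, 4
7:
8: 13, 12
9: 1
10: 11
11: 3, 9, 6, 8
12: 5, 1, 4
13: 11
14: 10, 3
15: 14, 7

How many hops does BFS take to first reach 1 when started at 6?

2

Level 0: 6
Level 1: 2, 4, 7, 8, 12
Level 2: 1, 3, 5, 9, 11, 13, 14
Level 3: 10, 15
1 first appears at level 2.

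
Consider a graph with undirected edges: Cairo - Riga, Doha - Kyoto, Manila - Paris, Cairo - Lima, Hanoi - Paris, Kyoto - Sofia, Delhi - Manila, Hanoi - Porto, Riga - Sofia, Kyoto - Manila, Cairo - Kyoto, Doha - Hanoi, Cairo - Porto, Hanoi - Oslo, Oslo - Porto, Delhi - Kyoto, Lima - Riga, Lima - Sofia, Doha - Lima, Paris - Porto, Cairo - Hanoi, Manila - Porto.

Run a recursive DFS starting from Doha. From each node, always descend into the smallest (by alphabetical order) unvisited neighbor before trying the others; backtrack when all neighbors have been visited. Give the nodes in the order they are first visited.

Doha -> Hanoi -> Cairo -> Kyoto -> Delhi -> Manila -> Paris -> Porto -> Oslo -> Sofia -> Lima -> Riga

Visit Doha
Doha → Hanoi
Hanoi → Cairo
Cairo → Kyoto
Kyoto → Delhi
Delhi → Manila
Manila → Paris
Paris → Porto
Porto → Oslo
Kyoto → Sofia
Sofia → Lima
Lima → Riga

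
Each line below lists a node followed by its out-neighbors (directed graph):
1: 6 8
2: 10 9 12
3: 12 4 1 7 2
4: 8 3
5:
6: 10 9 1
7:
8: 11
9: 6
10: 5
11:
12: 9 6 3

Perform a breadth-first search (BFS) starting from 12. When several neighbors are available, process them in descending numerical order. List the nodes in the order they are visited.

12 -> 9 -> 6 -> 3 -> 10 -> 1 -> 7 -> 4 -> 2 -> 5 -> 8 -> 11

Visit 12; enqueue 9, 6, 3 → queue [9, 6, 3]
Visit 9 → queue [6, 3]
Visit 6; enqueue 10, 1 → queue [3, 10, 1]
Visit 3; enqueue 7, 4, 2 → queue [10, 1, 7, 4, 2]
Visit 10; enqueue 5 → queue [1, 7, 4, 2, 5]
Visit 1; enqueue 8 → queue [7, 4, 2, 5, 8]
Visit 7 → queue [4, 2, 5, 8]
Visit 4 → queue [2, 5, 8]
Visit 2 → queue [5, 8]
Visit 5 → queue [8]
Visit 8; enqueue 11 → queue [11]
Visit 11 → queue []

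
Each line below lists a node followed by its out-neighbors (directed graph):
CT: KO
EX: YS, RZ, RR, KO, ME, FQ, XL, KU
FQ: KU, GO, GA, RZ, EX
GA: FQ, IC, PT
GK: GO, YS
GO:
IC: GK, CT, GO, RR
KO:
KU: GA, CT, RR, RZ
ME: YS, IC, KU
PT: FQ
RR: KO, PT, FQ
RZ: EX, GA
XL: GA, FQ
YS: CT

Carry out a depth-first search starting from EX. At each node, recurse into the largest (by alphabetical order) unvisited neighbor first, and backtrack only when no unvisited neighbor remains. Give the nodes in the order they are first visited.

Visit EX
EX → YS
YS → CT
CT → KO
EX → XL
XL → GA
GA → PT
PT → FQ
FQ → RZ
FQ → KU
KU → RR
FQ → GO
GA → IC
IC → GK
EX → ME

EX -> YS -> CT -> KO -> XL -> GA -> PT -> FQ -> RZ -> KU -> RR -> GO -> IC -> GK -> ME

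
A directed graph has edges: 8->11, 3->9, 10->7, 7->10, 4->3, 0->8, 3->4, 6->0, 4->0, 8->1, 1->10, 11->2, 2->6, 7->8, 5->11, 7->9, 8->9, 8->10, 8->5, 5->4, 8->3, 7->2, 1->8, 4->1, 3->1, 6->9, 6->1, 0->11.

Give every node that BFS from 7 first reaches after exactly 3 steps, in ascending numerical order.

Level 0: 7
Level 1: 2, 8, 9, 10
Level 2: 1, 3, 5, 6, 11
Level 3: 0, 4

0, 4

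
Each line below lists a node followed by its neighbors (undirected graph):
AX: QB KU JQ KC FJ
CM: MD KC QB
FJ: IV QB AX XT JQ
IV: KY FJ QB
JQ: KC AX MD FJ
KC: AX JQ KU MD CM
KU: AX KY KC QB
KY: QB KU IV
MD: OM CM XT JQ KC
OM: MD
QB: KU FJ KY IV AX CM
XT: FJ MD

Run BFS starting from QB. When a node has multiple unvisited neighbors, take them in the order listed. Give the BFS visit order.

QB KU FJ KY IV AX CM KC XT JQ MD OM

Visit QB; enqueue KU, FJ, KY, IV, AX, CM → queue [KU, FJ, KY, IV, AX, CM]
Visit KU; enqueue KC → queue [FJ, KY, IV, AX, CM, KC]
Visit FJ; enqueue XT, JQ → queue [KY, IV, AX, CM, KC, XT, JQ]
Visit KY → queue [IV, AX, CM, KC, XT, JQ]
Visit IV → queue [AX, CM, KC, XT, JQ]
Visit AX → queue [CM, KC, XT, JQ]
Visit CM; enqueue MD → queue [KC, XT, JQ, MD]
Visit KC → queue [XT, JQ, MD]
Visit XT → queue [JQ, MD]
Visit JQ → queue [MD]
Visit MD; enqueue OM → queue [OM]
Visit OM → queue []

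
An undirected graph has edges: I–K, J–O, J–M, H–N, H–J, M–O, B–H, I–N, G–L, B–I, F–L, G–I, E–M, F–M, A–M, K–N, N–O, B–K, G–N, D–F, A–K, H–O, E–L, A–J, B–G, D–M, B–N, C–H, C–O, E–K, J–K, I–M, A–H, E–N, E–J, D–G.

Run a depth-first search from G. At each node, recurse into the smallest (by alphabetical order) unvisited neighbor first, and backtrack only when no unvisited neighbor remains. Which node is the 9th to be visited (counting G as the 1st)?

Visit G
G → B
B → H
H → A
A → J
J → E
E → K
K → I
I → M
M → D
D → F
F → L
M → O
O → C
O → N

Visit order: G, B, H, A, J, E, K, I, M, D, F, L, O, C, N

M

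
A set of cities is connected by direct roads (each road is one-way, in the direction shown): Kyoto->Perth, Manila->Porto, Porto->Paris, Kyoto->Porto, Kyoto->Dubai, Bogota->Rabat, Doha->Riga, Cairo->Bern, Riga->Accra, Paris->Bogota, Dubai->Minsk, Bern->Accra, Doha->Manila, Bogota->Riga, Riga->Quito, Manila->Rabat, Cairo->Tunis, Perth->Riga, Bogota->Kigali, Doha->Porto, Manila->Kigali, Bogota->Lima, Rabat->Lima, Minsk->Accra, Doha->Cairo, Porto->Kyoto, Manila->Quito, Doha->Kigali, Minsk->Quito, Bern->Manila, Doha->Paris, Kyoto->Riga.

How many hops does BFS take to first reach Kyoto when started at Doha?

2

Level 0: Doha
Level 1: Cairo, Kigali, Manila, Paris, Porto, Riga
Level 2: Accra, Bern, Bogota, Kyoto, Quito, Rabat, Tunis
Level 3: Dubai, Lima, Perth
Level 4: Minsk
Kyoto first appears at level 2.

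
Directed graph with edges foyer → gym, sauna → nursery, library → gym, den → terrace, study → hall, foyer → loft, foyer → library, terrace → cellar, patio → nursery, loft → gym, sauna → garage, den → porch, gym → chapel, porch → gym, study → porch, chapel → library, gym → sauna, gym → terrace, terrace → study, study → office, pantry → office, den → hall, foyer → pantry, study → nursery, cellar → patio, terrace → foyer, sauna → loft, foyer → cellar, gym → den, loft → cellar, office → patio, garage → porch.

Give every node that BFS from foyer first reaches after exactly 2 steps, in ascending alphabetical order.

Level 0: foyer
Level 1: cellar, gym, library, loft, pantry
Level 2: chapel, den, office, patio, sauna, terrace
Level 3: garage, hall, nursery, porch, study

chapel, den, office, patio, sauna, terrace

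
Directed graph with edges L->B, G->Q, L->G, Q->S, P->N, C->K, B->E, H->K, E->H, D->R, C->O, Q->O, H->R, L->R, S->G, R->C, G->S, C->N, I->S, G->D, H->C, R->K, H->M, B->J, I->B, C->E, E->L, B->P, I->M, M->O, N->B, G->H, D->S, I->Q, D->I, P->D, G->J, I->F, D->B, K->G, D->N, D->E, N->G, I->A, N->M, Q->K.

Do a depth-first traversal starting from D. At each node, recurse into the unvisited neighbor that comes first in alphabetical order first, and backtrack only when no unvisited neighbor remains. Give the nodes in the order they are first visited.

D, B, E, H, C, K, G, J, Q, O, S, N, M, R, L, P, I, A, F

Visit D
D → B
B → E
E → H
H → C
C → K
K → G
G → J
G → Q
Q → O
Q → S
C → N
N → M
H → R
E → L
B → P
D → I
I → A
I → F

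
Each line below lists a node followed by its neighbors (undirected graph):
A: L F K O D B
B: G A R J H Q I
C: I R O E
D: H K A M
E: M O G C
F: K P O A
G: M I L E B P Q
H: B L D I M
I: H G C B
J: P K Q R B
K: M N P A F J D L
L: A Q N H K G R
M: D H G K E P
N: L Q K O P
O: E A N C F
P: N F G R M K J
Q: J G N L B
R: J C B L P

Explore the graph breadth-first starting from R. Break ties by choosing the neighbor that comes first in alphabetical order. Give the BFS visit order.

Visit R; enqueue B, C, J, L, P → queue [B, C, J, L, P]
Visit B; enqueue A, G, H, I, Q → queue [C, J, L, P, A, G, H, I, Q]
Visit C; enqueue E, O → queue [J, L, P, A, G, H, I, Q, E, O]
Visit J; enqueue K → queue [L, P, A, G, H, I, Q, E, O, K]
Visit L; enqueue N → queue [P, A, G, H, I, Q, E, O, K, N]
Visit P; enqueue F, M → queue [A, G, H, I, Q, E, O, K, N, F, M]
Visit A; enqueue D → queue [G, H, I, Q, E, O, K, N, F, M, D]
Visit G → queue [H, I, Q, E, O, K, N, F, M, D]
Visit H → queue [I, Q, E, O, K, N, F, M, D]
Visit I → queue [Q, E, O, K, N, F, M, D]
Visit Q → queue [E, O, K, N, F, M, D]
Visit E → queue [O, K, N, F, M, D]
Visit O → queue [K, N, F, M, D]
Visit K → queue [N, F, M, D]
Visit N → queue [F, M, D]
Visit F → queue [M, D]
Visit M → queue [D]
Visit D → queue []

R B C J L P A G H I Q E O K N F M D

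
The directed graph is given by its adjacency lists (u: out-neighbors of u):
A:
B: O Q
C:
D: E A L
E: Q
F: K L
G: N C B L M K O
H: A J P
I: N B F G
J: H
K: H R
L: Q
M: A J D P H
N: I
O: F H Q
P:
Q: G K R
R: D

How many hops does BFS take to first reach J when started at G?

Level 0: G
Level 1: B, C, K, L, M, N, O
Level 2: A, D, F, H, I, J, P, Q, R
Level 3: E
J first appears at level 2.

2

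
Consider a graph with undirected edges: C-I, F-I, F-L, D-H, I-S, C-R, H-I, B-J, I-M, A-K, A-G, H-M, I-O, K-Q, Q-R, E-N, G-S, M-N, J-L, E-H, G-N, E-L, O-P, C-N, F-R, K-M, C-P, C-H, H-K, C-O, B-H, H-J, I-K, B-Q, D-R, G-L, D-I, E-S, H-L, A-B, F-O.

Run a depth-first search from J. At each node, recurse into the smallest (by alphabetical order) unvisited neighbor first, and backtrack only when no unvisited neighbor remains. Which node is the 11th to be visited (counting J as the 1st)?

R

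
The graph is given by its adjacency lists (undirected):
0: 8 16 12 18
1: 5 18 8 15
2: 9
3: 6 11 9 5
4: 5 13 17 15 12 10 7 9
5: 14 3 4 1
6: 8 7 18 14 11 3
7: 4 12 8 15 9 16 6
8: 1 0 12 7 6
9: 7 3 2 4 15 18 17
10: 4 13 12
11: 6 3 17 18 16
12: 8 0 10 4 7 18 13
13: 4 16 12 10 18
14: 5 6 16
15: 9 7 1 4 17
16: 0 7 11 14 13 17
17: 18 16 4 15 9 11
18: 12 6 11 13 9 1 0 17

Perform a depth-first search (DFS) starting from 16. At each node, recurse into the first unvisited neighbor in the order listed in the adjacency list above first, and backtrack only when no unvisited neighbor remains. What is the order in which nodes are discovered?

Visit 16
16 → 0
0 → 8
8 → 1
1 → 5
5 → 14
14 → 6
6 → 7
7 → 4
4 → 13
13 → 12
12 → 10
12 → 18
18 → 11
11 → 3
3 → 9
9 → 2
9 → 15
15 → 17

16, 0, 8, 1, 5, 14, 6, 7, 4, 13, 12, 10, 18, 11, 3, 9, 2, 15, 17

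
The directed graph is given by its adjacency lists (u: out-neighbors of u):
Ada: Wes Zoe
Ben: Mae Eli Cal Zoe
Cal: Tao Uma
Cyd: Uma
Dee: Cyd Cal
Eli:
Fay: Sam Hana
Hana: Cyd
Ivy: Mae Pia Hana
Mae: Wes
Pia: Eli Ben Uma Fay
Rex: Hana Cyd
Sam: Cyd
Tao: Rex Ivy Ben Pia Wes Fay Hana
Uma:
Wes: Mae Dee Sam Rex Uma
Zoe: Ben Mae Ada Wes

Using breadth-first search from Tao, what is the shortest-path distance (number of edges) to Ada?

3

Level 0: Tao
Level 1: Ben, Fay, Hana, Ivy, Pia, Rex, Wes
Level 2: Cal, Cyd, Dee, Eli, Mae, Sam, Uma, Zoe
Level 3: Ada
Ada first appears at level 3.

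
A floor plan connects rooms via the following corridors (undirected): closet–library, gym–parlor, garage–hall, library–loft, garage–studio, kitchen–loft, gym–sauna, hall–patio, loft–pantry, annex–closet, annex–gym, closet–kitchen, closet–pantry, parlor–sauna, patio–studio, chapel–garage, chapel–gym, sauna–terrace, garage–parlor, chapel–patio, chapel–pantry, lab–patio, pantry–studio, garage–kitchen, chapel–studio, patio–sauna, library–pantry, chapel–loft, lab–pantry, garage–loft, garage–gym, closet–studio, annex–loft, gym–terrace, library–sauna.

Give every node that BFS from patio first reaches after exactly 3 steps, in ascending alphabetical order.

annex, kitchen

Level 0: patio
Level 1: chapel, hall, lab, sauna, studio
Level 2: closet, garage, gym, library, loft, pantry, parlor, terrace
Level 3: annex, kitchen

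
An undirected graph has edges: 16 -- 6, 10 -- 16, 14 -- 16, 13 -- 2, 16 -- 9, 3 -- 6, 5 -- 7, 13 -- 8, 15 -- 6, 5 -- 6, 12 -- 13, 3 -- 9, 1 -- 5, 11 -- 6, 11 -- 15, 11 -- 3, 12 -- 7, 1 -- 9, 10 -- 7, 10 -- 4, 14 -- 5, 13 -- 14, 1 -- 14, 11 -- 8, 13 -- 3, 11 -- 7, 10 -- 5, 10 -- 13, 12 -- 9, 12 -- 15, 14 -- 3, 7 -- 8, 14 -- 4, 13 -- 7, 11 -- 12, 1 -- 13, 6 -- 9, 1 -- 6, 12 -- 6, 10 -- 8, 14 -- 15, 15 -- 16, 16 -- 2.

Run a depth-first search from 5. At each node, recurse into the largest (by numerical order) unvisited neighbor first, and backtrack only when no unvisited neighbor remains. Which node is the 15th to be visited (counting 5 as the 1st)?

4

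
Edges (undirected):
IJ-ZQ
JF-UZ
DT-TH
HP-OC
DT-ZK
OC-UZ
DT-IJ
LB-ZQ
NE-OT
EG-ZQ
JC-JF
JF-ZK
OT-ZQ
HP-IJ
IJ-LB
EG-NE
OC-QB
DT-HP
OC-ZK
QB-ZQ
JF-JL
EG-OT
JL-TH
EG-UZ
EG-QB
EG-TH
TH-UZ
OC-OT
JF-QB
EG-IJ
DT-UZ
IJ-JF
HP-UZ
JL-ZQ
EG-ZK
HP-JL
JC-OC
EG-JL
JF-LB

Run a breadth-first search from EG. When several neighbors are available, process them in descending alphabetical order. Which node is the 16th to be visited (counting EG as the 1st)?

JC

Visit EG; enqueue ZQ, ZK, UZ, TH, QB, OT, NE, JL, IJ → queue [ZQ, ZK, UZ, TH, QB, OT, NE, JL, IJ]
Visit ZQ; enqueue LB → queue [ZK, UZ, TH, QB, OT, NE, JL, IJ, LB]
Visit ZK; enqueue OC, JF, DT → queue [UZ, TH, QB, OT, NE, JL, IJ, LB, OC, JF, DT]
Visit UZ; enqueue HP → queue [TH, QB, OT, NE, JL, IJ, LB, OC, JF, DT, HP]
Visit TH → queue [QB, OT, NE, JL, IJ, LB, OC, JF, DT, HP]
Visit QB → queue [OT, NE, JL, IJ, LB, OC, JF, DT, HP]
Visit OT → queue [NE, JL, IJ, LB, OC, JF, DT, HP]
Visit NE → queue [JL, IJ, LB, OC, JF, DT, HP]
Visit JL → queue [IJ, LB, OC, JF, DT, HP]
Visit IJ → queue [LB, OC, JF, DT, HP]
Visit LB → queue [OC, JF, DT, HP]
Visit OC; enqueue JC → queue [JF, DT, HP, JC]
Visit JF → queue [DT, HP, JC]
Visit DT → queue [HP, JC]
Visit HP → queue [JC]
Visit JC → queue []

Visit order: EG, ZQ, ZK, UZ, TH, QB, OT, NE, JL, IJ, LB, OC, JF, DT, HP, JC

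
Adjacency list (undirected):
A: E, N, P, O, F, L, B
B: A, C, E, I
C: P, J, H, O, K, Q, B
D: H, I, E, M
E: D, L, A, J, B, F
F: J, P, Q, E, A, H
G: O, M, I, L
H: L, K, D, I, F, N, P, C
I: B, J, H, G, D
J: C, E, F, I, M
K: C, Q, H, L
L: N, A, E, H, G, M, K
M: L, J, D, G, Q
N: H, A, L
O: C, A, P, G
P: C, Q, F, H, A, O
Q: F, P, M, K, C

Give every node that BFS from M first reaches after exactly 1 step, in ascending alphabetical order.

Level 0: M
Level 1: D, G, J, L, Q
Level 2: A, C, E, F, H, I, K, N, O, P
Level 3: B

D, G, J, L, Q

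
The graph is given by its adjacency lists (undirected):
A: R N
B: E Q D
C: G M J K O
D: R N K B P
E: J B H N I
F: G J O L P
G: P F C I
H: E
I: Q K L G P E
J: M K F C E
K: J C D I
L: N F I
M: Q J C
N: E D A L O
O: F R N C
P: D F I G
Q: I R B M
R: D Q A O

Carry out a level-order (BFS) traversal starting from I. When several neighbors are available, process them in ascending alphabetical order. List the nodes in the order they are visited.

Visit I; enqueue E, G, K, L, P, Q → queue [E, G, K, L, P, Q]
Visit E; enqueue B, H, J, N → queue [G, K, L, P, Q, B, H, J, N]
Visit G; enqueue C, F → queue [K, L, P, Q, B, H, J, N, C, F]
Visit K; enqueue D → queue [L, P, Q, B, H, J, N, C, F, D]
Visit L → queue [P, Q, B, H, J, N, C, F, D]
Visit P → queue [Q, B, H, J, N, C, F, D]
Visit Q; enqueue M, R → queue [B, H, J, N, C, F, D, M, R]
Visit B → queue [H, J, N, C, F, D, M, R]
Visit H → queue [J, N, C, F, D, M, R]
Visit J → queue [N, C, F, D, M, R]
Visit N; enqueue A, O → queue [C, F, D, M, R, A, O]
Visit C → queue [F, D, M, R, A, O]
Visit F → queue [D, M, R, A, O]
Visit D → queue [M, R, A, O]
Visit M → queue [R, A, O]
Visit R → queue [A, O]
Visit A → queue [O]
Visit O → queue []

I, E, G, K, L, P, Q, B, H, J, N, C, F, D, M, R, A, O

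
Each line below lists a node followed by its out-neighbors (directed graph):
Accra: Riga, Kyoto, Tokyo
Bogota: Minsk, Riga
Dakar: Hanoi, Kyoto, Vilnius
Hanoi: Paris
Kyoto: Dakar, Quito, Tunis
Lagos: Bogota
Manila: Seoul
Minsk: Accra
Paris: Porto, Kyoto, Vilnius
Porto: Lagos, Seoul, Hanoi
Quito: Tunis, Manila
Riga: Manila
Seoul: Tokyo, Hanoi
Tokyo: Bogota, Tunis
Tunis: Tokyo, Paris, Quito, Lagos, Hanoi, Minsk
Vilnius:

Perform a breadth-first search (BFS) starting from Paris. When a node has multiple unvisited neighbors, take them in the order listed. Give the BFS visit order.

Visit Paris; enqueue Porto, Kyoto, Vilnius → queue [Porto, Kyoto, Vilnius]
Visit Porto; enqueue Lagos, Seoul, Hanoi → queue [Kyoto, Vilnius, Lagos, Seoul, Hanoi]
Visit Kyoto; enqueue Dakar, Quito, Tunis → queue [Vilnius, Lagos, Seoul, Hanoi, Dakar, Quito, Tunis]
Visit Vilnius → queue [Lagos, Seoul, Hanoi, Dakar, Quito, Tunis]
Visit Lagos; enqueue Bogota → queue [Seoul, Hanoi, Dakar, Quito, Tunis, Bogota]
Visit Seoul; enqueue Tokyo → queue [Hanoi, Dakar, Quito, Tunis, Bogota, Tokyo]
Visit Hanoi → queue [Dakar, Quito, Tunis, Bogota, Tokyo]
Visit Dakar → queue [Quito, Tunis, Bogota, Tokyo]
Visit Quito; enqueue Manila → queue [Tunis, Bogota, Tokyo, Manila]
Visit Tunis; enqueue Minsk → queue [Bogota, Tokyo, Manila, Minsk]
Visit Bogota; enqueue Riga → queue [Tokyo, Manila, Minsk, Riga]
Visit Tokyo → queue [Manila, Minsk, Riga]
Visit Manila → queue [Minsk, Riga]
Visit Minsk; enqueue Accra → queue [Riga, Accra]
Visit Riga → queue [Accra]
Visit Accra → queue []

Paris Porto Kyoto Vilnius Lagos Seoul Hanoi Dakar Quito Tunis Bogota Tokyo Manila Minsk Riga Accra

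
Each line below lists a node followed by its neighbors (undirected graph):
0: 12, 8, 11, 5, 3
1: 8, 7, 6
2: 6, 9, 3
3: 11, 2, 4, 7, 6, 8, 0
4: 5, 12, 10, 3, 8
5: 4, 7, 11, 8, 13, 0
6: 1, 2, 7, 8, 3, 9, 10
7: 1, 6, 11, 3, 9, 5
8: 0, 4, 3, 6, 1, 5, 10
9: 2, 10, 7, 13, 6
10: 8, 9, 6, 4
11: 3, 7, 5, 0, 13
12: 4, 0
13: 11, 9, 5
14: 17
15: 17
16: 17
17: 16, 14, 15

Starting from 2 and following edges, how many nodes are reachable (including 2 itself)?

14

BFS from 2 visits: 2, 6, 9, 3, 1, 7, 8, 10, 13, 11, 4, 0, 5, 12
Reachable nodes: 14 of 18 total.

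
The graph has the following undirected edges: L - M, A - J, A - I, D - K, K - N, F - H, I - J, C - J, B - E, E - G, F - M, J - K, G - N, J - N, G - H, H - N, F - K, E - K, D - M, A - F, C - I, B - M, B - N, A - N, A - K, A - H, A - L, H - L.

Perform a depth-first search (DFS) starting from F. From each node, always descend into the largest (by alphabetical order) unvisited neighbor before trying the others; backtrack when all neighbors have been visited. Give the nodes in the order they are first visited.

Visit F
F → M
M → L
L → H
H → N
N → K
K → J
J → I
I → C
I → A
K → E
E → G
E → B
K → D

F → M → L → H → N → K → J → I → C → A → E → G → B → D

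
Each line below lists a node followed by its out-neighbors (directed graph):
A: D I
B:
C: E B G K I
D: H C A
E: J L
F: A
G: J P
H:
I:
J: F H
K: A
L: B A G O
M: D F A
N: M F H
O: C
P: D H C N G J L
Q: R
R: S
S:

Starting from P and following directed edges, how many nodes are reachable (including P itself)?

16

BFS from P visits: P, C, D, G, H, J, L, N, B, E, I, K, A, F, O, M
Reachable nodes: 16 of 19 total.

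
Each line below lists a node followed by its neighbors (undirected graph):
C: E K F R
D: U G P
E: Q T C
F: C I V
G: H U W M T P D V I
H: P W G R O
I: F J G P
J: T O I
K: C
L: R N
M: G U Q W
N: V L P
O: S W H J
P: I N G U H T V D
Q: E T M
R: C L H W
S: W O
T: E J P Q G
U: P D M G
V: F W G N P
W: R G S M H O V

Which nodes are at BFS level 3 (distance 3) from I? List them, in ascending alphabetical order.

Level 0: I
Level 1: F, G, J, P
Level 2: C, D, H, M, N, O, T, U, V, W
Level 3: E, K, L, Q, R, S

E, K, L, Q, R, S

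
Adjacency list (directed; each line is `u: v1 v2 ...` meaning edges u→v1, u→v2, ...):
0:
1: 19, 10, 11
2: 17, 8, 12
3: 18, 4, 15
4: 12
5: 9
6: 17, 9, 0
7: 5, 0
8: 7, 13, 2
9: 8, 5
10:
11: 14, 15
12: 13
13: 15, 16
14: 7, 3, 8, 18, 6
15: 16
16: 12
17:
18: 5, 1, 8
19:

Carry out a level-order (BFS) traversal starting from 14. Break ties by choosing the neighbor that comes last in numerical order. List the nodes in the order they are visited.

Visit 14; enqueue 18, 8, 7, 6, 3 → queue [18, 8, 7, 6, 3]
Visit 18; enqueue 5, 1 → queue [8, 7, 6, 3, 5, 1]
Visit 8; enqueue 13, 2 → queue [7, 6, 3, 5, 1, 13, 2]
Visit 7; enqueue 0 → queue [6, 3, 5, 1, 13, 2, 0]
Visit 6; enqueue 17, 9 → queue [3, 5, 1, 13, 2, 0, 17, 9]
Visit 3; enqueue 15, 4 → queue [5, 1, 13, 2, 0, 17, 9, 15, 4]
Visit 5 → queue [1, 13, 2, 0, 17, 9, 15, 4]
Visit 1; enqueue 19, 11, 10 → queue [13, 2, 0, 17, 9, 15, 4, 19, 11, 10]
Visit 13; enqueue 16 → queue [2, 0, 17, 9, 15, 4, 19, 11, 10, 16]
Visit 2; enqueue 12 → queue [0, 17, 9, 15, 4, 19, 11, 10, 16, 12]
Visit 0 → queue [17, 9, 15, 4, 19, 11, 10, 16, 12]
Visit 17 → queue [9, 15, 4, 19, 11, 10, 16, 12]
Visit 9 → queue [15, 4, 19, 11, 10, 16, 12]
Visit 15 → queue [4, 19, 11, 10, 16, 12]
Visit 4 → queue [19, 11, 10, 16, 12]
Visit 19 → queue [11, 10, 16, 12]
Visit 11 → queue [10, 16, 12]
Visit 10 → queue [16, 12]
Visit 16 → queue [12]
Visit 12 → queue []

14, 18, 8, 7, 6, 3, 5, 1, 13, 2, 0, 17, 9, 15, 4, 19, 11, 10, 16, 12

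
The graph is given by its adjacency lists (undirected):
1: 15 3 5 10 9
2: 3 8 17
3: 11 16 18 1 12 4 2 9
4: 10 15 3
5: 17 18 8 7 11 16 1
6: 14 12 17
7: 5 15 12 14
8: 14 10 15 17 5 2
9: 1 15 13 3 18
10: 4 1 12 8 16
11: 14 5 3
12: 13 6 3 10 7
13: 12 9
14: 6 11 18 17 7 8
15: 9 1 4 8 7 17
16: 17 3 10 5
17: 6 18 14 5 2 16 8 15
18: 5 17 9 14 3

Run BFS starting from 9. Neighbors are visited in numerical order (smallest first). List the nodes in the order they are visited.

9 -> 1 -> 3 -> 13 -> 15 -> 18 -> 5 -> 10 -> 2 -> 4 -> 11 -> 12 -> 16 -> 7 -> 8 -> 17 -> 14 -> 6

Visit 9; enqueue 1, 3, 13, 15, 18 → queue [1, 3, 13, 15, 18]
Visit 1; enqueue 5, 10 → queue [3, 13, 15, 18, 5, 10]
Visit 3; enqueue 2, 4, 11, 12, 16 → queue [13, 15, 18, 5, 10, 2, 4, 11, 12, 16]
Visit 13 → queue [15, 18, 5, 10, 2, 4, 11, 12, 16]
Visit 15; enqueue 7, 8, 17 → queue [18, 5, 10, 2, 4, 11, 12, 16, 7, 8, 17]
Visit 18; enqueue 14 → queue [5, 10, 2, 4, 11, 12, 16, 7, 8, 17, 14]
Visit 5 → queue [10, 2, 4, 11, 12, 16, 7, 8, 17, 14]
Visit 10 → queue [2, 4, 11, 12, 16, 7, 8, 17, 14]
Visit 2 → queue [4, 11, 12, 16, 7, 8, 17, 14]
Visit 4 → queue [11, 12, 16, 7, 8, 17, 14]
Visit 11 → queue [12, 16, 7, 8, 17, 14]
Visit 12; enqueue 6 → queue [16, 7, 8, 17, 14, 6]
Visit 16 → queue [7, 8, 17, 14, 6]
Visit 7 → queue [8, 17, 14, 6]
Visit 8 → queue [17, 14, 6]
Visit 17 → queue [14, 6]
Visit 14 → queue [6]
Visit 6 → queue []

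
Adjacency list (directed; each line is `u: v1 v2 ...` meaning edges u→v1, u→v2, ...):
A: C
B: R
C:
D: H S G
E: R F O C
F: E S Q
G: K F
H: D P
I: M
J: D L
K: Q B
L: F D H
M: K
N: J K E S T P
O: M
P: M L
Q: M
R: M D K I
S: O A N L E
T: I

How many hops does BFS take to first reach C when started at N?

Level 0: N
Level 1: E, J, K, P, S, T
Level 2: A, B, C, D, F, I, L, M, O, Q, R
Level 3: G, H
C first appears at level 2.

2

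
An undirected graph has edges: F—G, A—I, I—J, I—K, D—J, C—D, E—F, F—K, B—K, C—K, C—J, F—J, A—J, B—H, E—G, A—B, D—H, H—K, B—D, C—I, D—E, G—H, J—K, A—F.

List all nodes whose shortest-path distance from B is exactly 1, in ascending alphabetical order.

A, D, H, K

Level 0: B
Level 1: A, D, H, K
Level 2: C, E, F, G, I, J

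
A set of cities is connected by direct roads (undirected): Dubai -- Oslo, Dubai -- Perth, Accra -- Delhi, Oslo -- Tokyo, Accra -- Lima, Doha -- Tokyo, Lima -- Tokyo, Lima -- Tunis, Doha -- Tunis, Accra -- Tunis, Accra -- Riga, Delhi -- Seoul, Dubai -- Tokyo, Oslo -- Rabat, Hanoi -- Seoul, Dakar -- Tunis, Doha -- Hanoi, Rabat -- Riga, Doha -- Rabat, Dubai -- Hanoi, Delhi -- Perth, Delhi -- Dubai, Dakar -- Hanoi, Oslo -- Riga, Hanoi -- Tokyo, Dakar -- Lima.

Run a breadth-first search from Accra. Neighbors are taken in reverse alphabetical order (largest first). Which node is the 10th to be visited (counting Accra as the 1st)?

Tokyo

Visit Accra; enqueue Tunis, Riga, Lima, Delhi → queue [Tunis, Riga, Lima, Delhi]
Visit Tunis; enqueue Doha, Dakar → queue [Riga, Lima, Delhi, Doha, Dakar]
Visit Riga; enqueue Rabat, Oslo → queue [Lima, Delhi, Doha, Dakar, Rabat, Oslo]
Visit Lima; enqueue Tokyo → queue [Delhi, Doha, Dakar, Rabat, Oslo, Tokyo]
Visit Delhi; enqueue Seoul, Perth, Dubai → queue [Doha, Dakar, Rabat, Oslo, Tokyo, Seoul, Perth, Dubai]
Visit Doha; enqueue Hanoi → queue [Dakar, Rabat, Oslo, Tokyo, Seoul, Perth, Dubai, Hanoi]
Visit Dakar → queue [Rabat, Oslo, Tokyo, Seoul, Perth, Dubai, Hanoi]
Visit Rabat → queue [Oslo, Tokyo, Seoul, Perth, Dubai, Hanoi]
Visit Oslo → queue [Tokyo, Seoul, Perth, Dubai, Hanoi]
Visit Tokyo → queue [Seoul, Perth, Dubai, Hanoi]
Visit Seoul → queue [Perth, Dubai, Hanoi]
Visit Perth → queue [Dubai, Hanoi]
Visit Dubai → queue [Hanoi]
Visit Hanoi → queue []

Visit order: Accra, Tunis, Riga, Lima, Delhi, Doha, Dakar, Rabat, Oslo, Tokyo, Seoul, Perth, Dubai, Hanoi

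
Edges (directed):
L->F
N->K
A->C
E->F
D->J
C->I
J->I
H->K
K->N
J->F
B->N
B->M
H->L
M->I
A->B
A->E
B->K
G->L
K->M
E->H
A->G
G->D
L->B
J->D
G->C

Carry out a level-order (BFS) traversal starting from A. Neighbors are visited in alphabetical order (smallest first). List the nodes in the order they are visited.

Visit A; enqueue B, C, E, G → queue [B, C, E, G]
Visit B; enqueue K, M, N → queue [C, E, G, K, M, N]
Visit C; enqueue I → queue [E, G, K, M, N, I]
Visit E; enqueue F, H → queue [G, K, M, N, I, F, H]
Visit G; enqueue D, L → queue [K, M, N, I, F, H, D, L]
Visit K → queue [M, N, I, F, H, D, L]
Visit M → queue [N, I, F, H, D, L]
Visit N → queue [I, F, H, D, L]
Visit I → queue [F, H, D, L]
Visit F → queue [H, D, L]
Visit H → queue [D, L]
Visit D; enqueue J → queue [L, J]
Visit L → queue [J]
Visit J → queue []

A → B → C → E → G → K → M → N → I → F → H → D → L → J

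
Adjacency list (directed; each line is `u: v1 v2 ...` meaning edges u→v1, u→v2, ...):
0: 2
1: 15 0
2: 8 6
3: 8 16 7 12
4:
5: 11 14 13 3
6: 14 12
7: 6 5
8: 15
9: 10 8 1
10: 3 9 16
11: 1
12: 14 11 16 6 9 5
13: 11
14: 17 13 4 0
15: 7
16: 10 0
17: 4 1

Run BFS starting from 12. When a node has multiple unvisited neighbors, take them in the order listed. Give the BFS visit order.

12 → 14 → 11 → 16 → 6 → 9 → 5 → 17 → 13 → 4 → 0 → 1 → 10 → 8 → 3 → 2 → 15 → 7

Visit 12; enqueue 14, 11, 16, 6, 9, 5 → queue [14, 11, 16, 6, 9, 5]
Visit 14; enqueue 17, 13, 4, 0 → queue [11, 16, 6, 9, 5, 17, 13, 4, 0]
Visit 11; enqueue 1 → queue [16, 6, 9, 5, 17, 13, 4, 0, 1]
Visit 16; enqueue 10 → queue [6, 9, 5, 17, 13, 4, 0, 1, 10]
Visit 6 → queue [9, 5, 17, 13, 4, 0, 1, 10]
Visit 9; enqueue 8 → queue [5, 17, 13, 4, 0, 1, 10, 8]
Visit 5; enqueue 3 → queue [17, 13, 4, 0, 1, 10, 8, 3]
Visit 17 → queue [13, 4, 0, 1, 10, 8, 3]
Visit 13 → queue [4, 0, 1, 10, 8, 3]
Visit 4 → queue [0, 1, 10, 8, 3]
Visit 0; enqueue 2 → queue [1, 10, 8, 3, 2]
Visit 1; enqueue 15 → queue [10, 8, 3, 2, 15]
Visit 10 → queue [8, 3, 2, 15]
Visit 8 → queue [3, 2, 15]
Visit 3; enqueue 7 → queue [2, 15, 7]
Visit 2 → queue [15, 7]
Visit 15 → queue [7]
Visit 7 → queue []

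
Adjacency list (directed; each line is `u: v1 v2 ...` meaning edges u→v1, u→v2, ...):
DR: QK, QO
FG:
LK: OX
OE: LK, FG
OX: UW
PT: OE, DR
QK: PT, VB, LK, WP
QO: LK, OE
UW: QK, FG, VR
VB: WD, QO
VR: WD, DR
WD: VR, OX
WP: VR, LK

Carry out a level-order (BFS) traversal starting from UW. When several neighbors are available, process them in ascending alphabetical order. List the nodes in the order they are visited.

UW FG QK VR LK PT VB WP DR WD OX OE QO

Visit UW; enqueue FG, QK, VR → queue [FG, QK, VR]
Visit FG → queue [QK, VR]
Visit QK; enqueue LK, PT, VB, WP → queue [VR, LK, PT, VB, WP]
Visit VR; enqueue DR, WD → queue [LK, PT, VB, WP, DR, WD]
Visit LK; enqueue OX → queue [PT, VB, WP, DR, WD, OX]
Visit PT; enqueue OE → queue [VB, WP, DR, WD, OX, OE]
Visit VB; enqueue QO → queue [WP, DR, WD, OX, OE, QO]
Visit WP → queue [DR, WD, OX, OE, QO]
Visit DR → queue [WD, OX, OE, QO]
Visit WD → queue [OX, OE, QO]
Visit OX → queue [OE, QO]
Visit OE → queue [QO]
Visit QO → queue []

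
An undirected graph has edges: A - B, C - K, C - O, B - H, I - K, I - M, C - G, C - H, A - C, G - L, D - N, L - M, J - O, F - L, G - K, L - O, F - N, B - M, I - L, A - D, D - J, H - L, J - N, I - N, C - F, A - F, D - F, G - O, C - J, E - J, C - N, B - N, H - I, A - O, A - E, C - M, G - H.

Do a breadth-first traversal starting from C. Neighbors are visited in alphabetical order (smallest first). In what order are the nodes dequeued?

Visit C; enqueue A, F, G, H, J, K, M, N, O → queue [A, F, G, H, J, K, M, N, O]
Visit A; enqueue B, D, E → queue [F, G, H, J, K, M, N, O, B, D, E]
Visit F; enqueue L → queue [G, H, J, K, M, N, O, B, D, E, L]
Visit G → queue [H, J, K, M, N, O, B, D, E, L]
Visit H; enqueue I → queue [J, K, M, N, O, B, D, E, L, I]
Visit J → queue [K, M, N, O, B, D, E, L, I]
Visit K → queue [M, N, O, B, D, E, L, I]
Visit M → queue [N, O, B, D, E, L, I]
Visit N → queue [O, B, D, E, L, I]
Visit O → queue [B, D, E, L, I]
Visit B → queue [D, E, L, I]
Visit D → queue [E, L, I]
Visit E → queue [L, I]
Visit L → queue [I]
Visit I → queue []

C, A, F, G, H, J, K, M, N, O, B, D, E, L, I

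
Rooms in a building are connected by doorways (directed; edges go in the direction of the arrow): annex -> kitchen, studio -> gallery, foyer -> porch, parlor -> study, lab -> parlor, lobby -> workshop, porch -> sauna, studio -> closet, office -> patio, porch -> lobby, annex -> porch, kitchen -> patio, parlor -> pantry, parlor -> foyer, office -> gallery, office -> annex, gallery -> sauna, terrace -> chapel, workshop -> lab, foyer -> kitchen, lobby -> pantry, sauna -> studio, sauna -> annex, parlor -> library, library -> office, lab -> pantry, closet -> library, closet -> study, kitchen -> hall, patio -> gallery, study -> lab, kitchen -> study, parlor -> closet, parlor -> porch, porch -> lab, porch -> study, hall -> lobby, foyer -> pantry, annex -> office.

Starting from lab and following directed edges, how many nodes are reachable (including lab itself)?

18

BFS from lab visits: lab, pantry, parlor, closet, foyer, library, porch, study, kitchen, office, lobby, sauna, hall, patio, annex, gallery, workshop, studio
Reachable nodes: 18 of 20 total.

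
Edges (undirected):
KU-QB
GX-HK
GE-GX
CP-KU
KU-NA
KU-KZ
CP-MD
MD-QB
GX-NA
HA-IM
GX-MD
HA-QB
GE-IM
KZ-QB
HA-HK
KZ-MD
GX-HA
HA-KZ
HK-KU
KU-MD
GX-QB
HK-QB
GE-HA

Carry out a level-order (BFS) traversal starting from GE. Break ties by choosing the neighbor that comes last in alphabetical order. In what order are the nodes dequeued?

GE → IM → HA → GX → QB → KZ → HK → NA → MD → KU → CP

Visit GE; enqueue IM, HA, GX → queue [IM, HA, GX]
Visit IM → queue [HA, GX]
Visit HA; enqueue QB, KZ, HK → queue [GX, QB, KZ, HK]
Visit GX; enqueue NA, MD → queue [QB, KZ, HK, NA, MD]
Visit QB; enqueue KU → queue [KZ, HK, NA, MD, KU]
Visit KZ → queue [HK, NA, MD, KU]
Visit HK → queue [NA, MD, KU]
Visit NA → queue [MD, KU]
Visit MD; enqueue CP → queue [KU, CP]
Visit KU → queue [CP]
Visit CP → queue []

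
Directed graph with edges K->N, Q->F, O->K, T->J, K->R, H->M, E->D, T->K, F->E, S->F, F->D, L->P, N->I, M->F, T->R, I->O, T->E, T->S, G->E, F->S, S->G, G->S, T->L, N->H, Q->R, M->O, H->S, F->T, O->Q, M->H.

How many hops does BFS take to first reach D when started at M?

2

Level 0: M
Level 1: F, H, O
Level 2: D, E, K, Q, S, T
Level 3: G, J, L, N, R
Level 4: I, P
D first appears at level 2.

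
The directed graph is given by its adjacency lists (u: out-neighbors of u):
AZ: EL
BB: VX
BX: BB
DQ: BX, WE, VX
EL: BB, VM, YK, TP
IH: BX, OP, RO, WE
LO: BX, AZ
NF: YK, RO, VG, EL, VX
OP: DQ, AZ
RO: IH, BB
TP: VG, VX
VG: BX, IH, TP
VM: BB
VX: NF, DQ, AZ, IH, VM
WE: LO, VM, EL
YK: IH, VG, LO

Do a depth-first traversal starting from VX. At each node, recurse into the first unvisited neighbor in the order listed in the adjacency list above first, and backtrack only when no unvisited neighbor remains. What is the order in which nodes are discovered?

VX, NF, YK, IH, BX, BB, OP, DQ, WE, LO, AZ, EL, VM, TP, VG, RO

Visit VX
VX → NF
NF → YK
YK → IH
IH → BX
BX → BB
IH → OP
OP → DQ
DQ → WE
WE → LO
LO → AZ
AZ → EL
EL → VM
EL → TP
TP → VG
IH → RO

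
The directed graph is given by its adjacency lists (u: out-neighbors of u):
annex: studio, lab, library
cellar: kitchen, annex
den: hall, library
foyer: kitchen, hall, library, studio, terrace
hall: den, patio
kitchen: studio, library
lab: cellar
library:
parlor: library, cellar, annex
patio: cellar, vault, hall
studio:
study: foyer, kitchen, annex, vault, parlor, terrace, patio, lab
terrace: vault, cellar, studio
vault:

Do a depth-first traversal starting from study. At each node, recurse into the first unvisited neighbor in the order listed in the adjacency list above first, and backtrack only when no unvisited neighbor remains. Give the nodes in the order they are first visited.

Visit study
study → foyer
foyer → kitchen
kitchen → studio
kitchen → library
foyer → hall
hall → den
hall → patio
patio → cellar
cellar → annex
annex → lab
patio → vault
foyer → terrace
study → parlor

study -> foyer -> kitchen -> studio -> library -> hall -> den -> patio -> cellar -> annex -> lab -> vault -> terrace -> parlor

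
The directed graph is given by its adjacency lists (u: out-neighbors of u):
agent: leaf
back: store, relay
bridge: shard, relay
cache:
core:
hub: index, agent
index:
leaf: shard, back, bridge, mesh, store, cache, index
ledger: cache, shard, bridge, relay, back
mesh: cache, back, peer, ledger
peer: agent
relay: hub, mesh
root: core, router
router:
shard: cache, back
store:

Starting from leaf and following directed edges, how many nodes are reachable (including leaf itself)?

BFS from leaf visits: leaf, shard, back, bridge, mesh, store, cache, index, relay, peer, ledger, hub, agent
Reachable nodes: 13 of 16 total.

13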